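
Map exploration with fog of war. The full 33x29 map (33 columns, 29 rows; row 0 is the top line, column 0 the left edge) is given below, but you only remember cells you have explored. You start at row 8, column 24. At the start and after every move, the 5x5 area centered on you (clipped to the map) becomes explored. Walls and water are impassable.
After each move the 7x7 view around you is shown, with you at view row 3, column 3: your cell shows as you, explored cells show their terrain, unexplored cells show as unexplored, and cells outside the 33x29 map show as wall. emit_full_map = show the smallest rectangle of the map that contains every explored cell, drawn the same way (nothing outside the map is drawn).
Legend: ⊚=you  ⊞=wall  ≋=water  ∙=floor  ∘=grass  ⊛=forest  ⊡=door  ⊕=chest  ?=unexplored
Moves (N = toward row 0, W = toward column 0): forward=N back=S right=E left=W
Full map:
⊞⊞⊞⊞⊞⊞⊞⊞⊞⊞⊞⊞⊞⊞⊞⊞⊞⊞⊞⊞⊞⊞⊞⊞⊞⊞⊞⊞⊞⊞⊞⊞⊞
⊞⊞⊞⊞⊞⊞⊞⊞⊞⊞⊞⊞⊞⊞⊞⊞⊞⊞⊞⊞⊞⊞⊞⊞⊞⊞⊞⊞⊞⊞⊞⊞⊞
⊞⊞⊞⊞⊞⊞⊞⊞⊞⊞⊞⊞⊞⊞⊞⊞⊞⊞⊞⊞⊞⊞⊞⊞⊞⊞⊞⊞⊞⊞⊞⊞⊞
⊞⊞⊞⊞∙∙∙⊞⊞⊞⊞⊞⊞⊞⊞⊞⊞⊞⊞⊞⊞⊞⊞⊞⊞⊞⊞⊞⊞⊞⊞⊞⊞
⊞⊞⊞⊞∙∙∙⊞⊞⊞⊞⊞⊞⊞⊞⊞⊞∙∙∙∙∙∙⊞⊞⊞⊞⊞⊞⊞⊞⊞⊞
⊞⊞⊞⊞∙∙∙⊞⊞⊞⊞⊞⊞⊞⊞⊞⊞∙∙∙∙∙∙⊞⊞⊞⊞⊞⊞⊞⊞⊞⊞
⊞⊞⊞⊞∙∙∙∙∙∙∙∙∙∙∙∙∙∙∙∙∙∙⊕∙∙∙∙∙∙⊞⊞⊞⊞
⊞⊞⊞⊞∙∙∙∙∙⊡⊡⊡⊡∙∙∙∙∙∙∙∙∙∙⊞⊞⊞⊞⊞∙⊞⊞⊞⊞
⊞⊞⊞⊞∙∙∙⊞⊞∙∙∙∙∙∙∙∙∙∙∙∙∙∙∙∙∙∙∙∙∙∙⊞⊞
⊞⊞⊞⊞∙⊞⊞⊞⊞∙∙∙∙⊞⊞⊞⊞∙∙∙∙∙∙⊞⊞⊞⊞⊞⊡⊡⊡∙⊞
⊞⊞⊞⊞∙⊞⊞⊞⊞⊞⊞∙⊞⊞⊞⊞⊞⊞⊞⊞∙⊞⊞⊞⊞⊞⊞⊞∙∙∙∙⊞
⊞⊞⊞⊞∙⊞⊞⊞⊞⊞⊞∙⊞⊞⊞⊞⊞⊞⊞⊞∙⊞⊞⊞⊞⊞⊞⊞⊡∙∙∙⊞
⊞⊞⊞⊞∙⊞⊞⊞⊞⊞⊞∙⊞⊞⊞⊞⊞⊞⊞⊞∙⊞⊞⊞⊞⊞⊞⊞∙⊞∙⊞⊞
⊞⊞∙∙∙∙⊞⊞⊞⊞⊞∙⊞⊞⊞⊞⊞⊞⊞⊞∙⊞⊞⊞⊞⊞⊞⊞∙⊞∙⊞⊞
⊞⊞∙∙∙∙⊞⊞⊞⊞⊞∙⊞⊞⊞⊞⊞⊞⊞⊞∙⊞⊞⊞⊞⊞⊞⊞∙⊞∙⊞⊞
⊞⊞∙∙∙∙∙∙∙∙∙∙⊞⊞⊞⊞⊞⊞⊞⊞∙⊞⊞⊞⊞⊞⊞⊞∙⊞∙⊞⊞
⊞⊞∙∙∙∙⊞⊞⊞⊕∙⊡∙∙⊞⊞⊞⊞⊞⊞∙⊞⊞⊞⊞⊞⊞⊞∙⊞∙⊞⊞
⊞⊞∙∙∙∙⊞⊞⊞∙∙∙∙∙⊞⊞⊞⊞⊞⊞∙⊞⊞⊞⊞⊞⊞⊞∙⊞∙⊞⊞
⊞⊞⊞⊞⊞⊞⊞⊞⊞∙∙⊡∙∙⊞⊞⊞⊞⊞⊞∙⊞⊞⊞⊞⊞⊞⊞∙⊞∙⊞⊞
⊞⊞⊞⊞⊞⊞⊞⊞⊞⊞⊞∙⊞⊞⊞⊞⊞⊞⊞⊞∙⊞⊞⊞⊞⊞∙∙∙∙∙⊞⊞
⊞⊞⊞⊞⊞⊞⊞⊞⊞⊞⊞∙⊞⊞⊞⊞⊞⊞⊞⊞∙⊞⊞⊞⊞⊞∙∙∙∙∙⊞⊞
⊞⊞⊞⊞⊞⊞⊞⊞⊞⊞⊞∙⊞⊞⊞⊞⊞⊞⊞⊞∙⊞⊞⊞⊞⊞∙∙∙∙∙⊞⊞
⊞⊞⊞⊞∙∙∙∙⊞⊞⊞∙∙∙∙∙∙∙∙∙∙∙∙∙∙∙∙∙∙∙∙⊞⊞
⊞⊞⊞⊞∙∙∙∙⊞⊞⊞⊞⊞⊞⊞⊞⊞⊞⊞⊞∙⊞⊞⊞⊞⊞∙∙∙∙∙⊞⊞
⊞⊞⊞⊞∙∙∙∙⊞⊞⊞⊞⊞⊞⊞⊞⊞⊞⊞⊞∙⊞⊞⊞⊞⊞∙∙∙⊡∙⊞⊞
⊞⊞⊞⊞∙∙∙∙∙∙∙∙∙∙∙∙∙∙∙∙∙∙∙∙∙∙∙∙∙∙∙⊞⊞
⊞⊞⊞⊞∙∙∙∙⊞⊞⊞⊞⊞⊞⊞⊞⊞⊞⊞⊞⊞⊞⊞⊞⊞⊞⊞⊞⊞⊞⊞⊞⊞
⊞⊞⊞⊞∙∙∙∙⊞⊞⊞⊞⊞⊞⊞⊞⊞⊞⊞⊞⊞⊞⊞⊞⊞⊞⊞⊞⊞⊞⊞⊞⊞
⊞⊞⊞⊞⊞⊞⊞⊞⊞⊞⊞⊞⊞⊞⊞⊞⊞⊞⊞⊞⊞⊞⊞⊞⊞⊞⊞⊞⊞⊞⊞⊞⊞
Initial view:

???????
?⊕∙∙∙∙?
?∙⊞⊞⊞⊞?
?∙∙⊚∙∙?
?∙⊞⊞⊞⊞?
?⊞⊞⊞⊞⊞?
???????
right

???????
⊕∙∙∙∙∙?
∙⊞⊞⊞⊞⊞?
∙∙∙⊚∙∙?
∙⊞⊞⊞⊞⊞?
⊞⊞⊞⊞⊞⊞?
???????

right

???????
∙∙∙∙∙∙?
⊞⊞⊞⊞⊞∙?
∙∙∙⊚∙∙?
⊞⊞⊞⊞⊞⊡?
⊞⊞⊞⊞⊞∙?
???????

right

???????
∙∙∙∙∙⊞?
⊞⊞⊞⊞∙⊞?
∙∙∙⊚∙∙?
⊞⊞⊞⊞⊡⊡?
⊞⊞⊞⊞∙∙?
???????

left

???????
∙∙∙∙∙∙⊞
⊞⊞⊞⊞⊞∙⊞
∙∙∙⊚∙∙∙
⊞⊞⊞⊞⊞⊡⊡
⊞⊞⊞⊞⊞∙∙
???????

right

???????
∙∙∙∙∙⊞?
⊞⊞⊞⊞∙⊞?
∙∙∙⊚∙∙?
⊞⊞⊞⊞⊡⊡?
⊞⊞⊞⊞∙∙?
???????

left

???????
∙∙∙∙∙∙⊞
⊞⊞⊞⊞⊞∙⊞
∙∙∙⊚∙∙∙
⊞⊞⊞⊞⊞⊡⊡
⊞⊞⊞⊞⊞∙∙
???????

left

???????
⊕∙∙∙∙∙∙
∙⊞⊞⊞⊞⊞∙
∙∙∙⊚∙∙∙
∙⊞⊞⊞⊞⊞⊡
⊞⊞⊞⊞⊞⊞∙
???????

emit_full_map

⊕∙∙∙∙∙∙⊞
∙⊞⊞⊞⊞⊞∙⊞
∙∙∙⊚∙∙∙∙
∙⊞⊞⊞⊞⊞⊡⊡
⊞⊞⊞⊞⊞⊞∙∙


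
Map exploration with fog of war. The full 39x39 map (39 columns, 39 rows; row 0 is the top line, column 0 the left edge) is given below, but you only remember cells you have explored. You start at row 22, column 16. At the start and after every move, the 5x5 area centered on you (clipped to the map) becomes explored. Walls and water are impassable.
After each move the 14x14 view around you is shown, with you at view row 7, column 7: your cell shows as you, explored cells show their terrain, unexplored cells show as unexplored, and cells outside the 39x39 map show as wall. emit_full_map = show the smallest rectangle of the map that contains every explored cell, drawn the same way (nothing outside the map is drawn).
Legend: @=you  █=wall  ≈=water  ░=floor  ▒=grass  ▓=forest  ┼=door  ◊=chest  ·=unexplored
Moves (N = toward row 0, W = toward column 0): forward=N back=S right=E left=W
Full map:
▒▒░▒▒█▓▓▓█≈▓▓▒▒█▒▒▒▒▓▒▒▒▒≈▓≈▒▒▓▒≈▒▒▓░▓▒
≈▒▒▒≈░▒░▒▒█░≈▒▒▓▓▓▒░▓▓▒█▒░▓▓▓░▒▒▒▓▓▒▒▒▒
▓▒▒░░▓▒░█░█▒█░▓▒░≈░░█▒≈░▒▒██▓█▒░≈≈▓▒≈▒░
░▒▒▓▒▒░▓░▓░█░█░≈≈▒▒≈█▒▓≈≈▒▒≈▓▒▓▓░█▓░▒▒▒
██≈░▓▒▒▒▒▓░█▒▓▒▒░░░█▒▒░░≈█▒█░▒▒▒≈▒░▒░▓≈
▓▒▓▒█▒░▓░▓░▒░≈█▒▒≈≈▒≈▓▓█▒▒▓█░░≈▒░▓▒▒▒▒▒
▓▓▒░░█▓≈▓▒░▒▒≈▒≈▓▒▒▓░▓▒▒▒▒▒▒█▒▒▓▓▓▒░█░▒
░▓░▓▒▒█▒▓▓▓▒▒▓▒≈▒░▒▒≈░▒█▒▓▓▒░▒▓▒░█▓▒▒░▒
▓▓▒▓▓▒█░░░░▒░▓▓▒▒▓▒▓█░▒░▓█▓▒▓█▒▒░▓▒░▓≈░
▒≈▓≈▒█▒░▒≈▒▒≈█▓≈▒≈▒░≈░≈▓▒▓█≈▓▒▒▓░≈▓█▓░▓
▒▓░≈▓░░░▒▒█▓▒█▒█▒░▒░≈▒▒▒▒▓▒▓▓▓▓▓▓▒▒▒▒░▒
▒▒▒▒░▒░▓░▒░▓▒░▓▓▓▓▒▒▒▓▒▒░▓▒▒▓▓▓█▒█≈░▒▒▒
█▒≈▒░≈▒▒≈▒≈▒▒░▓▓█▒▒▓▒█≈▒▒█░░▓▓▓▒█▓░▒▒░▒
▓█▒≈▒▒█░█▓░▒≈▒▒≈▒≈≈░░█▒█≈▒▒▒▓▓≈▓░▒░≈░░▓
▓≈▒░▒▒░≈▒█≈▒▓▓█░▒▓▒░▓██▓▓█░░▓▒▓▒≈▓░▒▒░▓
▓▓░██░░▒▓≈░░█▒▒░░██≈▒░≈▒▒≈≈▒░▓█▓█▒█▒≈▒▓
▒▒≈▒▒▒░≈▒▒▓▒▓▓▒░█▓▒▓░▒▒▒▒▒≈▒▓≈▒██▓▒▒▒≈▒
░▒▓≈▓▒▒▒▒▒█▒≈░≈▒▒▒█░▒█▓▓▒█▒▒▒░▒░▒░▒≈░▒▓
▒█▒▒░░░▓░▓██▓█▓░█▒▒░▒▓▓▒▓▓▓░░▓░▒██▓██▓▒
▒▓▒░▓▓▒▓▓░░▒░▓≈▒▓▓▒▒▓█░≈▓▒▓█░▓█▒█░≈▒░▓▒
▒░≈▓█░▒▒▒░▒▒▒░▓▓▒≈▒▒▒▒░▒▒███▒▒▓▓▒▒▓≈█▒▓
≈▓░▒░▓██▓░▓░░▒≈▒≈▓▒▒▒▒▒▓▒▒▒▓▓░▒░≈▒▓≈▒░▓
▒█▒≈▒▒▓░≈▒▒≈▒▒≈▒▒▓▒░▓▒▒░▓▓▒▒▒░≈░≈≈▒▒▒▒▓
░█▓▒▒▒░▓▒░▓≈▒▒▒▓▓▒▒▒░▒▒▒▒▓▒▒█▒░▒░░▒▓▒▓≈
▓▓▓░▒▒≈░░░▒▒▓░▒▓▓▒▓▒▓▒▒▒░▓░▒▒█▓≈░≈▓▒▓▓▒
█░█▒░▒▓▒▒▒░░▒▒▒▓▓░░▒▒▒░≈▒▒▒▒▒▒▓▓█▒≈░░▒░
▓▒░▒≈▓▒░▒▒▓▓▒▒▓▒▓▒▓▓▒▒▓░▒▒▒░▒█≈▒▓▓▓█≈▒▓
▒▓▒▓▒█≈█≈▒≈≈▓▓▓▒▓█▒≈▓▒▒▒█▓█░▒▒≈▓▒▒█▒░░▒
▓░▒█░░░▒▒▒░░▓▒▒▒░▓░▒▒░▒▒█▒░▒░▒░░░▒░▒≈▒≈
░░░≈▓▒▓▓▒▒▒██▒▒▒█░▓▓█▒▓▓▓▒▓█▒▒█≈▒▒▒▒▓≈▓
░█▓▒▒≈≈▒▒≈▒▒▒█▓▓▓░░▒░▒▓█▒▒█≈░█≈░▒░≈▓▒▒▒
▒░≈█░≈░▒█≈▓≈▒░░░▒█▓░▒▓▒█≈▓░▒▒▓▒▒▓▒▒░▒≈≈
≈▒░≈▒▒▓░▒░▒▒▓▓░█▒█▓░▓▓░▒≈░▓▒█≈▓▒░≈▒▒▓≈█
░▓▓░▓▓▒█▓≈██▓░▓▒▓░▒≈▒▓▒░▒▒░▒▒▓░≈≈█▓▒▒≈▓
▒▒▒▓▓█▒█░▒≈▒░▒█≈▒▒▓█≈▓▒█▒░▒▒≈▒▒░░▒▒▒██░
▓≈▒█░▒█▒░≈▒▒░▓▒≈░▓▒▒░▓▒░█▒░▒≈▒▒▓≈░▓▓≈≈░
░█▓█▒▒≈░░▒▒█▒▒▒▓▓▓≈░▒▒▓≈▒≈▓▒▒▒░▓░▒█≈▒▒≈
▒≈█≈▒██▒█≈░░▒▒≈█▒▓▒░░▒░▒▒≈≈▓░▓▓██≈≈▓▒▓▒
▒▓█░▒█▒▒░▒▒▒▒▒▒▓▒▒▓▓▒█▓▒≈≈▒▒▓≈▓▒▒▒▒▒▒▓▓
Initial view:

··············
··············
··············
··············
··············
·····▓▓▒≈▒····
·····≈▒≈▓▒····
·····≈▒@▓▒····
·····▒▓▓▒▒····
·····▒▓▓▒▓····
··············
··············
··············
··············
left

··············
··············
··············
··············
··············
·····░▓▓▒≈▒···
·····▒≈▒≈▓▒···
·····▒≈@▒▓▒···
·····▒▒▓▓▒▒···
·····░▒▓▓▒▓···
··············
··············
··············
··············

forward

··············
··············
··············
··············
··············
·····▓≈▒▓▓····
·····░▓▓▒≈▒···
·····▒≈@≈▓▒···
·····▒≈▒▒▓▒···
·····▒▒▓▓▒▒···
·····░▒▓▓▒▓···
··············
··············
··············

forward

··············
··············
··············
··············
··············
·····█▓░█▒····
·····▓≈▒▓▓····
·····░▓@▒≈▒···
·····▒≈▒≈▓▒···
·····▒≈▒▒▓▒···
·····▒▒▓▓▒▒···
·····░▒▓▓▒▓···
··············
··············

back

··············
··············
··············
··············
·····█▓░█▒····
·····▓≈▒▓▓····
·····░▓▓▒≈▒···
·····▒≈@≈▓▒···
·····▒≈▒▒▓▒···
·····▒▒▓▓▒▒···
·····░▒▓▓▒▓···
··············
··············
··············

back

··············
··············
··············
·····█▓░█▒····
·····▓≈▒▓▓····
·····░▓▓▒≈▒···
·····▒≈▒≈▓▒···
·····▒≈@▒▓▒···
·····▒▒▓▓▒▒···
·····░▒▓▓▒▓···
··············
··············
··············
··············

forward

··············
··············
··············
··············
·····█▓░█▒····
·····▓≈▒▓▓····
·····░▓▓▒≈▒···
·····▒≈@≈▓▒···
·····▒≈▒▒▓▒···
·····▒▒▓▓▒▒···
·····░▒▓▓▒▓···
··············
··············
··············

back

··············
··············
··············
·····█▓░█▒····
·····▓≈▒▓▓····
·····░▓▓▒≈▒···
·····▒≈▒≈▓▒···
·····▒≈@▒▓▒···
·····▒▒▓▓▒▒···
·····░▒▓▓▒▓···
··············
··············
··············
··············


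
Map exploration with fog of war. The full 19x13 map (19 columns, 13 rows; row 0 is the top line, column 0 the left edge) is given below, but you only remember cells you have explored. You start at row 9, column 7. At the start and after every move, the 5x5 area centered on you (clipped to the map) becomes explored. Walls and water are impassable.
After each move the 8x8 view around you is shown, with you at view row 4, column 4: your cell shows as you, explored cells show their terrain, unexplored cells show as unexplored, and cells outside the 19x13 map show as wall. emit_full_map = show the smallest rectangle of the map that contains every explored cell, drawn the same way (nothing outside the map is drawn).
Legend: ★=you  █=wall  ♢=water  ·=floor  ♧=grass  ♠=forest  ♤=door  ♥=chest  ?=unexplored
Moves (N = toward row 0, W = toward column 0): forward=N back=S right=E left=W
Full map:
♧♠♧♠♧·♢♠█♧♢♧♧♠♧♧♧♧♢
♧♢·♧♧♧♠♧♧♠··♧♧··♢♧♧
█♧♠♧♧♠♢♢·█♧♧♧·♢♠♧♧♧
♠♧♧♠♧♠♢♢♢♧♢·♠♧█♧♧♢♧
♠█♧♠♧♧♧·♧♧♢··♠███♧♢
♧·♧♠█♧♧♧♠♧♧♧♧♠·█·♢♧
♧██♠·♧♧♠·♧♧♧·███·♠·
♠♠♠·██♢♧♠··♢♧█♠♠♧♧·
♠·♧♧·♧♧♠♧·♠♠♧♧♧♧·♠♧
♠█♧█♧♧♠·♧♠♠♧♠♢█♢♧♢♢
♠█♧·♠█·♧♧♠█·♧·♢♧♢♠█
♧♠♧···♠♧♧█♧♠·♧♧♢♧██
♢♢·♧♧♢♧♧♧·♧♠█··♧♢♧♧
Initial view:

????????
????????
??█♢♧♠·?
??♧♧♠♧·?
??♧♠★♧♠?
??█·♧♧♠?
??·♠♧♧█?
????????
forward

????????
????????
??♧♧♠·♧?
??█♢♧♠·?
??♧♧★♧·?
??♧♠·♧♠?
??█·♧♧♠?
??·♠♧♧█?

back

????????
??♧♧♠·♧?
??█♢♧♠·?
??♧♧♠♧·?
??♧♠★♧♠?
??█·♧♧♠?
??·♠♧♧█?
????????

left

????????
???♧♧♠·♧
??██♢♧♠·
??·♧♧♠♧·
??♧♧★·♧♠
??♠█·♧♧♠
??··♠♧♧█
????????

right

????????
??♧♧♠·♧?
?██♢♧♠·?
?·♧♧♠♧·?
?♧♧♠★♧♠?
?♠█·♧♧♠?
?··♠♧♧█?
????????

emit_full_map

?♧♧♠·♧
██♢♧♠·
·♧♧♠♧·
♧♧♠★♧♠
♠█·♧♧♠
··♠♧♧█

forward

????????
????????
??♧♧♠·♧?
?██♢♧♠·?
?·♧♧★♧·?
?♧♧♠·♧♠?
?♠█·♧♧♠?
?··♠♧♧█?

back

????????
??♧♧♠·♧?
?██♢♧♠·?
?·♧♧♠♧·?
?♧♧♠★♧♠?
?♠█·♧♧♠?
?··♠♧♧█?
????????

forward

????????
????????
??♧♧♠·♧?
?██♢♧♠·?
?·♧♧★♧·?
?♧♧♠·♧♠?
?♠█·♧♧♠?
?··♠♧♧█?

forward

????????
????????
??♧♧♧♠♧?
??♧♧♠·♧?
?██♢★♠·?
?·♧♧♠♧·?
?♧♧♠·♧♠?
?♠█·♧♧♠?

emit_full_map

?♧♧♧♠♧
?♧♧♠·♧
██♢★♠·
·♧♧♠♧·
♧♧♠·♧♠
♠█·♧♧♠
··♠♧♧█

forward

????????
????????
??♧♧·♧♧?
??♧♧♧♠♧?
??♧♧★·♧?
?██♢♧♠·?
?·♧♧♠♧·?
?♧♧♠·♧♠?

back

????????
??♧♧·♧♧?
??♧♧♧♠♧?
??♧♧♠·♧?
?██♢★♠·?
?·♧♧♠♧·?
?♧♧♠·♧♠?
?♠█·♧♧♠?

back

??♧♧·♧♧?
??♧♧♧♠♧?
??♧♧♠·♧?
?██♢♧♠·?
?·♧♧★♧·?
?♧♧♠·♧♠?
?♠█·♧♧♠?
?··♠♧♧█?

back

??♧♧♧♠♧?
??♧♧♠·♧?
?██♢♧♠·?
?·♧♧♠♧·?
?♧♧♠★♧♠?
?♠█·♧♧♠?
?··♠♧♧█?
????????

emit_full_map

?♧♧·♧♧
?♧♧♧♠♧
?♧♧♠·♧
██♢♧♠·
·♧♧♠♧·
♧♧♠★♧♠
♠█·♧♧♠
··♠♧♧█


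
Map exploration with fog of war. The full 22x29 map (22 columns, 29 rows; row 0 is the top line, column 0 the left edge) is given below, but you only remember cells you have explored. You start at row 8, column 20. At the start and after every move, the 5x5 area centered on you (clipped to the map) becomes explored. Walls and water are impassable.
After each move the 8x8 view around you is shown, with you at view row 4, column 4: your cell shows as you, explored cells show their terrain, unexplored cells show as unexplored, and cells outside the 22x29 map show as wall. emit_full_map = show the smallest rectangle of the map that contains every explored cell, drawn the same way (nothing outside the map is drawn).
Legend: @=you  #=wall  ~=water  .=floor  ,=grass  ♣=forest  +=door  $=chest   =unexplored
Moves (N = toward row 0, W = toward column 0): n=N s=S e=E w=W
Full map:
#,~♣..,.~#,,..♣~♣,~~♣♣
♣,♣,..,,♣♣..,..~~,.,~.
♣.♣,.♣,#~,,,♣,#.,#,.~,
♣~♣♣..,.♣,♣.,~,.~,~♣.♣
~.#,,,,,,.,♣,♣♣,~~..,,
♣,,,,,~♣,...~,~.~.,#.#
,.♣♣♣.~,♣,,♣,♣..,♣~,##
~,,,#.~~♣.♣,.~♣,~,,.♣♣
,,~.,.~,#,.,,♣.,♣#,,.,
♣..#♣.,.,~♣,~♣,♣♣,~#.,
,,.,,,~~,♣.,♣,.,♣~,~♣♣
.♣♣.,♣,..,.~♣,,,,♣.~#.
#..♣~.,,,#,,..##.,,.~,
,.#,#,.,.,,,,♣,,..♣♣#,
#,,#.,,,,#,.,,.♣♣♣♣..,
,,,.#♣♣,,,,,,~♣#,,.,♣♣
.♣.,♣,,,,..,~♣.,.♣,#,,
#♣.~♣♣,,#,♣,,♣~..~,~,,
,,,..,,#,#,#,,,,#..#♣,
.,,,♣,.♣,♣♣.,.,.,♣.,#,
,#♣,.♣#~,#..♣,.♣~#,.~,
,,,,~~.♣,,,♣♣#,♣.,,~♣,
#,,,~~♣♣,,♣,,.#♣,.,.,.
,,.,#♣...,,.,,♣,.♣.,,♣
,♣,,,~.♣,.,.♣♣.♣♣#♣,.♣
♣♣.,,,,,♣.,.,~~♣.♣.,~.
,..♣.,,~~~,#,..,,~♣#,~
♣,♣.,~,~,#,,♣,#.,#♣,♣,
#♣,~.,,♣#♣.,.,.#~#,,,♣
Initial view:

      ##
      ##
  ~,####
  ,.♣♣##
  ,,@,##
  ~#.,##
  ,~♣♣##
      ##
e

     ###
     ###
 ~,#####
 ,.♣♣###
 ,,.@###
 ~#.,###
 ,~♣♣###
     ###

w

      ##
      ##
  ~,####
  ,.♣♣##
  ,,@,##
  ~#.,##
  ,~♣♣##
      ##

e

     ###
     ###
 ~,#####
 ,.♣♣###
 ,,.@###
 ~#.,###
 ,~♣♣###
     ###

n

     ###
     ###
  #.####
 ~,#####
 ,.♣@###
 ,,.,###
 ~#.,###
 ,~♣♣###

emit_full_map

 #.#
~,##
,.♣@
,,.,
~#.,
,~♣♣

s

     ###
  #.####
 ~,#####
 ,.♣♣###
 ,,.@###
 ~#.,###
 ,~♣♣###
     ###

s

  #.####
 ~,#####
 ,.♣♣###
 ,,.,###
 ~#.@###
 ,~♣♣###
  ~#.###
     ###

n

     ###
  #.####
 ~,#####
 ,.♣♣###
 ,,.@###
 ~#.,###
 ,~♣♣###
  ~#.###

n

     ###
     ###
  #.####
 ~,#####
 ,.♣@###
 ,,.,###
 ~#.,###
 ,~♣♣###

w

      ##
      ##
  ,#.###
  ~,####
  ,.@♣##
  ,,.,##
  ~#.,##
  ,~♣♣##

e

     ###
     ###
 ,#.####
 ~,#####
 ,.♣@###
 ,,.,###
 ~#.,###
 ,~♣♣###

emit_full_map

,#.#
~,##
,.♣@
,,.,
~#.,
,~♣♣
 ~#.

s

     ###
 ,#.####
 ~,#####
 ,.♣♣###
 ,,.@###
 ~#.,###
 ,~♣♣###
  ~#.###

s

 ,#.####
 ~,#####
 ,.♣♣###
 ,,.,###
 ~#.@###
 ,~♣♣###
  ~#.###
     ###

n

     ###
 ,#.####
 ~,#####
 ,.♣♣###
 ,,.@###
 ~#.,###
 ,~♣♣###
  ~#.###

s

 ,#.####
 ~,#####
 ,.♣♣###
 ,,.,###
 ~#.@###
 ,~♣♣###
  ~#.###
     ###


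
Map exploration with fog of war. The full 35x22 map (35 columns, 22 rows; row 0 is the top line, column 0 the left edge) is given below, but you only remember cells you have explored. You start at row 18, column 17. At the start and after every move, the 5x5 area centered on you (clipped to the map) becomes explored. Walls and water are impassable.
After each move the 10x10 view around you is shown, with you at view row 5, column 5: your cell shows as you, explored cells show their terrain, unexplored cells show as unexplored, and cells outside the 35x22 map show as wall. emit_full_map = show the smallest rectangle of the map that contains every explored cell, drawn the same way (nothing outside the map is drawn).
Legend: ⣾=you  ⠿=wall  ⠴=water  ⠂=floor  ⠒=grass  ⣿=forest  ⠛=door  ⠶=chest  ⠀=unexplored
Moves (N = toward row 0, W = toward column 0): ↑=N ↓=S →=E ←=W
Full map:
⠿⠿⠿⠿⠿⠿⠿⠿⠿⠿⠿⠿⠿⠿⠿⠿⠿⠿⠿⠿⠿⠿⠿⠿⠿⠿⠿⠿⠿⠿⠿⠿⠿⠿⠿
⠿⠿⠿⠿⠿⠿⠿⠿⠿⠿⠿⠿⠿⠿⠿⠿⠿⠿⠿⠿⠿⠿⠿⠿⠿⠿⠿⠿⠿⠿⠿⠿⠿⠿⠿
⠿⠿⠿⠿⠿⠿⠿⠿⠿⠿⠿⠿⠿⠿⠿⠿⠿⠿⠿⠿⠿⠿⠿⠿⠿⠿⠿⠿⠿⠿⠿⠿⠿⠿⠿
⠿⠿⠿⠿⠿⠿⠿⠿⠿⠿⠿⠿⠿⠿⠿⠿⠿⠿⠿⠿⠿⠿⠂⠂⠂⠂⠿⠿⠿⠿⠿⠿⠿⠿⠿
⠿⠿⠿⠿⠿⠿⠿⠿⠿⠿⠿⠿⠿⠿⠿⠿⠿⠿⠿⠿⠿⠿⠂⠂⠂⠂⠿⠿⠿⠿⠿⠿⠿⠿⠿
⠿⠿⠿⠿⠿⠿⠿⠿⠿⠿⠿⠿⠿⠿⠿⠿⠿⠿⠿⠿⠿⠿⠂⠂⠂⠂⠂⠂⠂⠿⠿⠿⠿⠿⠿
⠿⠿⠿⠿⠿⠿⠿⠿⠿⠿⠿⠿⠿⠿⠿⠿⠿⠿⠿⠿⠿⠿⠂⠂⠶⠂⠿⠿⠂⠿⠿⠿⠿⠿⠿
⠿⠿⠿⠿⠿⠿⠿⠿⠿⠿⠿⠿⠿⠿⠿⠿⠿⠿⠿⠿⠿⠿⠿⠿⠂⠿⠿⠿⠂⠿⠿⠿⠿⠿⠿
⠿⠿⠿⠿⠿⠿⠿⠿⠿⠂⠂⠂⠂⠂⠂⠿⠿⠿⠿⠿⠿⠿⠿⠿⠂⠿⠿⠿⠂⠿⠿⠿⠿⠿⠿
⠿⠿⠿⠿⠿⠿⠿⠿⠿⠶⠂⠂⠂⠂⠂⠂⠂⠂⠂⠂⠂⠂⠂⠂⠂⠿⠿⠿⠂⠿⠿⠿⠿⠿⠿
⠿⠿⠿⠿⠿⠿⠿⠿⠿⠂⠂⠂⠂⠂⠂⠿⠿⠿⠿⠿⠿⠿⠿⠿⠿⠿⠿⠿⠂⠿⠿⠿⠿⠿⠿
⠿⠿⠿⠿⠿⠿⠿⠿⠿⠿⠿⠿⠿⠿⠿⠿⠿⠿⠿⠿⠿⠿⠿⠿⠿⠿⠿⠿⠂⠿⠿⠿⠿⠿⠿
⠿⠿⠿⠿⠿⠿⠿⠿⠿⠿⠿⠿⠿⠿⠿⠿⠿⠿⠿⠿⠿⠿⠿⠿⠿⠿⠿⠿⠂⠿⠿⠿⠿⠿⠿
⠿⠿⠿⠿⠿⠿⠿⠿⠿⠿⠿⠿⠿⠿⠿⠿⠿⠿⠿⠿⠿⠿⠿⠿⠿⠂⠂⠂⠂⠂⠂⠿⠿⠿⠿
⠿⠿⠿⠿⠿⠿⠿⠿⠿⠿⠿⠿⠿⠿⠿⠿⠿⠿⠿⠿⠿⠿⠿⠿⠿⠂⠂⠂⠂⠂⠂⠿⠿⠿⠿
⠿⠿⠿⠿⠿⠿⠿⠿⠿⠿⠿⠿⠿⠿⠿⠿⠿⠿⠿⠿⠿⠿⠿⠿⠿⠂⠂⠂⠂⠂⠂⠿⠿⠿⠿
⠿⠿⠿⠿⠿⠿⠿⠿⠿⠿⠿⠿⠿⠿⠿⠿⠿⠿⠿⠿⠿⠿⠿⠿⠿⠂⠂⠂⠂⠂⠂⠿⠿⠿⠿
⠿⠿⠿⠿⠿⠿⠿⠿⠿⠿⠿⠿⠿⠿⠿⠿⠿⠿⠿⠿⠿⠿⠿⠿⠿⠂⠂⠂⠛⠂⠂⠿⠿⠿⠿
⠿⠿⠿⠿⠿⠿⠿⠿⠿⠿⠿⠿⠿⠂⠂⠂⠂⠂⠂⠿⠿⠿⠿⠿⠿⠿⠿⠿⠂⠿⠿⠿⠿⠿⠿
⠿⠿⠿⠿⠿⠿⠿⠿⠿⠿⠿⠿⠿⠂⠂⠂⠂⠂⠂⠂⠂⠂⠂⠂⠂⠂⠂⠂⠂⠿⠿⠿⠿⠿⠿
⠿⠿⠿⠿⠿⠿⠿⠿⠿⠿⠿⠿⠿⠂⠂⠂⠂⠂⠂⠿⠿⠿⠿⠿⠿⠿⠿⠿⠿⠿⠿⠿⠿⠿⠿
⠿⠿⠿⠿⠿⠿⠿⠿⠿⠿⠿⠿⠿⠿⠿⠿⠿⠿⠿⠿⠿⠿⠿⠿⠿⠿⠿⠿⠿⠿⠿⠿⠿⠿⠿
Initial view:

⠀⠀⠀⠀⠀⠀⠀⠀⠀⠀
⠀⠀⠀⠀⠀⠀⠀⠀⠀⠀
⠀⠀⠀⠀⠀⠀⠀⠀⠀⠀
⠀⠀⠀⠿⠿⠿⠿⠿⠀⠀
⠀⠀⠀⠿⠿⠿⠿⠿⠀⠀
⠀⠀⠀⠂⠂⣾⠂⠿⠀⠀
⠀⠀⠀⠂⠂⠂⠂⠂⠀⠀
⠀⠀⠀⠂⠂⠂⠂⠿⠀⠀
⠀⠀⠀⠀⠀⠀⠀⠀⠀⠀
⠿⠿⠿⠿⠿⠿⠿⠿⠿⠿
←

⠀⠀⠀⠀⠀⠀⠀⠀⠀⠀
⠀⠀⠀⠀⠀⠀⠀⠀⠀⠀
⠀⠀⠀⠀⠀⠀⠀⠀⠀⠀
⠀⠀⠀⠿⠿⠿⠿⠿⠿⠀
⠀⠀⠀⠿⠿⠿⠿⠿⠿⠀
⠀⠀⠀⠂⠂⣾⠂⠂⠿⠀
⠀⠀⠀⠂⠂⠂⠂⠂⠂⠀
⠀⠀⠀⠂⠂⠂⠂⠂⠿⠀
⠀⠀⠀⠀⠀⠀⠀⠀⠀⠀
⠿⠿⠿⠿⠿⠿⠿⠿⠿⠿

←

⠀⠀⠀⠀⠀⠀⠀⠀⠀⠀
⠀⠀⠀⠀⠀⠀⠀⠀⠀⠀
⠀⠀⠀⠀⠀⠀⠀⠀⠀⠀
⠀⠀⠀⠿⠿⠿⠿⠿⠿⠿
⠀⠀⠀⠿⠿⠿⠿⠿⠿⠿
⠀⠀⠀⠂⠂⣾⠂⠂⠂⠿
⠀⠀⠀⠂⠂⠂⠂⠂⠂⠂
⠀⠀⠀⠂⠂⠂⠂⠂⠂⠿
⠀⠀⠀⠀⠀⠀⠀⠀⠀⠀
⠿⠿⠿⠿⠿⠿⠿⠿⠿⠿

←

⠀⠀⠀⠀⠀⠀⠀⠀⠀⠀
⠀⠀⠀⠀⠀⠀⠀⠀⠀⠀
⠀⠀⠀⠀⠀⠀⠀⠀⠀⠀
⠀⠀⠀⠿⠿⠿⠿⠿⠿⠿
⠀⠀⠀⠿⠿⠿⠿⠿⠿⠿
⠀⠀⠀⠿⠂⣾⠂⠂⠂⠂
⠀⠀⠀⠿⠂⠂⠂⠂⠂⠂
⠀⠀⠀⠿⠂⠂⠂⠂⠂⠂
⠀⠀⠀⠀⠀⠀⠀⠀⠀⠀
⠿⠿⠿⠿⠿⠿⠿⠿⠿⠿

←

⠀⠀⠀⠀⠀⠀⠀⠀⠀⠀
⠀⠀⠀⠀⠀⠀⠀⠀⠀⠀
⠀⠀⠀⠀⠀⠀⠀⠀⠀⠀
⠀⠀⠀⠿⠿⠿⠿⠿⠿⠿
⠀⠀⠀⠿⠿⠿⠿⠿⠿⠿
⠀⠀⠀⠿⠿⣾⠂⠂⠂⠂
⠀⠀⠀⠿⠿⠂⠂⠂⠂⠂
⠀⠀⠀⠿⠿⠂⠂⠂⠂⠂
⠀⠀⠀⠀⠀⠀⠀⠀⠀⠀
⠿⠿⠿⠿⠿⠿⠿⠿⠿⠿

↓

⠀⠀⠀⠀⠀⠀⠀⠀⠀⠀
⠀⠀⠀⠀⠀⠀⠀⠀⠀⠀
⠀⠀⠀⠿⠿⠿⠿⠿⠿⠿
⠀⠀⠀⠿⠿⠿⠿⠿⠿⠿
⠀⠀⠀⠿⠿⠂⠂⠂⠂⠂
⠀⠀⠀⠿⠿⣾⠂⠂⠂⠂
⠀⠀⠀⠿⠿⠂⠂⠂⠂⠂
⠀⠀⠀⠿⠿⠿⠿⠿⠀⠀
⠿⠿⠿⠿⠿⠿⠿⠿⠿⠿
⠿⠿⠿⠿⠿⠿⠿⠿⠿⠿

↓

⠀⠀⠀⠀⠀⠀⠀⠀⠀⠀
⠀⠀⠀⠿⠿⠿⠿⠿⠿⠿
⠀⠀⠀⠿⠿⠿⠿⠿⠿⠿
⠀⠀⠀⠿⠿⠂⠂⠂⠂⠂
⠀⠀⠀⠿⠿⠂⠂⠂⠂⠂
⠀⠀⠀⠿⠿⣾⠂⠂⠂⠂
⠀⠀⠀⠿⠿⠿⠿⠿⠀⠀
⠿⠿⠿⠿⠿⠿⠿⠿⠿⠿
⠿⠿⠿⠿⠿⠿⠿⠿⠿⠿
⠿⠿⠿⠿⠿⠿⠿⠿⠿⠿

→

⠀⠀⠀⠀⠀⠀⠀⠀⠀⠀
⠀⠀⠿⠿⠿⠿⠿⠿⠿⠿
⠀⠀⠿⠿⠿⠿⠿⠿⠿⠿
⠀⠀⠿⠿⠂⠂⠂⠂⠂⠂
⠀⠀⠿⠿⠂⠂⠂⠂⠂⠂
⠀⠀⠿⠿⠂⣾⠂⠂⠂⠂
⠀⠀⠿⠿⠿⠿⠿⠿⠀⠀
⠿⠿⠿⠿⠿⠿⠿⠿⠿⠿
⠿⠿⠿⠿⠿⠿⠿⠿⠿⠿
⠿⠿⠿⠿⠿⠿⠿⠿⠿⠿

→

⠀⠀⠀⠀⠀⠀⠀⠀⠀⠀
⠀⠿⠿⠿⠿⠿⠿⠿⠿⠿
⠀⠿⠿⠿⠿⠿⠿⠿⠿⠿
⠀⠿⠿⠂⠂⠂⠂⠂⠂⠿
⠀⠿⠿⠂⠂⠂⠂⠂⠂⠂
⠀⠿⠿⠂⠂⣾⠂⠂⠂⠿
⠀⠿⠿⠿⠿⠿⠿⠿⠀⠀
⠿⠿⠿⠿⠿⠿⠿⠿⠿⠿
⠿⠿⠿⠿⠿⠿⠿⠿⠿⠿
⠿⠿⠿⠿⠿⠿⠿⠿⠿⠿

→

⠀⠀⠀⠀⠀⠀⠀⠀⠀⠀
⠿⠿⠿⠿⠿⠿⠿⠿⠿⠀
⠿⠿⠿⠿⠿⠿⠿⠿⠿⠀
⠿⠿⠂⠂⠂⠂⠂⠂⠿⠀
⠿⠿⠂⠂⠂⠂⠂⠂⠂⠀
⠿⠿⠂⠂⠂⣾⠂⠂⠿⠀
⠿⠿⠿⠿⠿⠿⠿⠿⠀⠀
⠿⠿⠿⠿⠿⠿⠿⠿⠿⠿
⠿⠿⠿⠿⠿⠿⠿⠿⠿⠿
⠿⠿⠿⠿⠿⠿⠿⠿⠿⠿

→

⠀⠀⠀⠀⠀⠀⠀⠀⠀⠀
⠿⠿⠿⠿⠿⠿⠿⠿⠀⠀
⠿⠿⠿⠿⠿⠿⠿⠿⠀⠀
⠿⠂⠂⠂⠂⠂⠂⠿⠀⠀
⠿⠂⠂⠂⠂⠂⠂⠂⠀⠀
⠿⠂⠂⠂⠂⣾⠂⠿⠀⠀
⠿⠿⠿⠿⠿⠿⠿⠿⠀⠀
⠿⠿⠿⠿⠿⠿⠿⠿⠿⠿
⠿⠿⠿⠿⠿⠿⠿⠿⠿⠿
⠿⠿⠿⠿⠿⠿⠿⠿⠿⠿

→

⠀⠀⠀⠀⠀⠀⠀⠀⠀⠀
⠿⠿⠿⠿⠿⠿⠿⠀⠀⠀
⠿⠿⠿⠿⠿⠿⠿⠀⠀⠀
⠂⠂⠂⠂⠂⠂⠿⠿⠀⠀
⠂⠂⠂⠂⠂⠂⠂⠂⠀⠀
⠂⠂⠂⠂⠂⣾⠿⠿⠀⠀
⠿⠿⠿⠿⠿⠿⠿⠿⠀⠀
⠿⠿⠿⠿⠿⠿⠿⠿⠿⠿
⠿⠿⠿⠿⠿⠿⠿⠿⠿⠿
⠿⠿⠿⠿⠿⠿⠿⠿⠿⠿

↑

⠀⠀⠀⠀⠀⠀⠀⠀⠀⠀
⠀⠀⠀⠀⠀⠀⠀⠀⠀⠀
⠿⠿⠿⠿⠿⠿⠿⠀⠀⠀
⠿⠿⠿⠿⠿⠿⠿⠿⠀⠀
⠂⠂⠂⠂⠂⠂⠿⠿⠀⠀
⠂⠂⠂⠂⠂⣾⠂⠂⠀⠀
⠂⠂⠂⠂⠂⠂⠿⠿⠀⠀
⠿⠿⠿⠿⠿⠿⠿⠿⠀⠀
⠿⠿⠿⠿⠿⠿⠿⠿⠿⠿
⠿⠿⠿⠿⠿⠿⠿⠿⠿⠿

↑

⠀⠀⠀⠀⠀⠀⠀⠀⠀⠀
⠀⠀⠀⠀⠀⠀⠀⠀⠀⠀
⠀⠀⠀⠀⠀⠀⠀⠀⠀⠀
⠿⠿⠿⠿⠿⠿⠿⠿⠀⠀
⠿⠿⠿⠿⠿⠿⠿⠿⠀⠀
⠂⠂⠂⠂⠂⣾⠿⠿⠀⠀
⠂⠂⠂⠂⠂⠂⠂⠂⠀⠀
⠂⠂⠂⠂⠂⠂⠿⠿⠀⠀
⠿⠿⠿⠿⠿⠿⠿⠿⠀⠀
⠿⠿⠿⠿⠿⠿⠿⠿⠿⠿

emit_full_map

⠿⠿⠿⠿⠿⠿⠿⠿⠿⠿
⠿⠿⠿⠿⠿⠿⠿⠿⠿⠿
⠿⠿⠂⠂⠂⠂⠂⣾⠿⠿
⠿⠿⠂⠂⠂⠂⠂⠂⠂⠂
⠿⠿⠂⠂⠂⠂⠂⠂⠿⠿
⠿⠿⠿⠿⠿⠿⠿⠿⠿⠿

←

⠀⠀⠀⠀⠀⠀⠀⠀⠀⠀
⠀⠀⠀⠀⠀⠀⠀⠀⠀⠀
⠀⠀⠀⠀⠀⠀⠀⠀⠀⠀
⠿⠿⠿⠿⠿⠿⠿⠿⠿⠀
⠿⠿⠿⠿⠿⠿⠿⠿⠿⠀
⠿⠂⠂⠂⠂⣾⠂⠿⠿⠀
⠿⠂⠂⠂⠂⠂⠂⠂⠂⠀
⠿⠂⠂⠂⠂⠂⠂⠿⠿⠀
⠿⠿⠿⠿⠿⠿⠿⠿⠿⠀
⠿⠿⠿⠿⠿⠿⠿⠿⠿⠿

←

⠀⠀⠀⠀⠀⠀⠀⠀⠀⠀
⠀⠀⠀⠀⠀⠀⠀⠀⠀⠀
⠀⠀⠀⠀⠀⠀⠀⠀⠀⠀
⠿⠿⠿⠿⠿⠿⠿⠿⠿⠿
⠿⠿⠿⠿⠿⠿⠿⠿⠿⠿
⠿⠿⠂⠂⠂⣾⠂⠂⠿⠿
⠿⠿⠂⠂⠂⠂⠂⠂⠂⠂
⠿⠿⠂⠂⠂⠂⠂⠂⠿⠿
⠿⠿⠿⠿⠿⠿⠿⠿⠿⠿
⠿⠿⠿⠿⠿⠿⠿⠿⠿⠿

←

⠀⠀⠀⠀⠀⠀⠀⠀⠀⠀
⠀⠀⠀⠀⠀⠀⠀⠀⠀⠀
⠀⠀⠀⠀⠀⠀⠀⠀⠀⠀
⠀⠿⠿⠿⠿⠿⠿⠿⠿⠿
⠀⠿⠿⠿⠿⠿⠿⠿⠿⠿
⠀⠿⠿⠂⠂⣾⠂⠂⠂⠿
⠀⠿⠿⠂⠂⠂⠂⠂⠂⠂
⠀⠿⠿⠂⠂⠂⠂⠂⠂⠿
⠀⠿⠿⠿⠿⠿⠿⠿⠿⠿
⠿⠿⠿⠿⠿⠿⠿⠿⠿⠿

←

⠀⠀⠀⠀⠀⠀⠀⠀⠀⠀
⠀⠀⠀⠀⠀⠀⠀⠀⠀⠀
⠀⠀⠀⠀⠀⠀⠀⠀⠀⠀
⠀⠀⠿⠿⠿⠿⠿⠿⠿⠿
⠀⠀⠿⠿⠿⠿⠿⠿⠿⠿
⠀⠀⠿⠿⠂⣾⠂⠂⠂⠂
⠀⠀⠿⠿⠂⠂⠂⠂⠂⠂
⠀⠀⠿⠿⠂⠂⠂⠂⠂⠂
⠀⠀⠿⠿⠿⠿⠿⠿⠿⠿
⠿⠿⠿⠿⠿⠿⠿⠿⠿⠿

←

⠀⠀⠀⠀⠀⠀⠀⠀⠀⠀
⠀⠀⠀⠀⠀⠀⠀⠀⠀⠀
⠀⠀⠀⠀⠀⠀⠀⠀⠀⠀
⠀⠀⠀⠿⠿⠿⠿⠿⠿⠿
⠀⠀⠀⠿⠿⠿⠿⠿⠿⠿
⠀⠀⠀⠿⠿⣾⠂⠂⠂⠂
⠀⠀⠀⠿⠿⠂⠂⠂⠂⠂
⠀⠀⠀⠿⠿⠂⠂⠂⠂⠂
⠀⠀⠀⠿⠿⠿⠿⠿⠿⠿
⠿⠿⠿⠿⠿⠿⠿⠿⠿⠿

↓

⠀⠀⠀⠀⠀⠀⠀⠀⠀⠀
⠀⠀⠀⠀⠀⠀⠀⠀⠀⠀
⠀⠀⠀⠿⠿⠿⠿⠿⠿⠿
⠀⠀⠀⠿⠿⠿⠿⠿⠿⠿
⠀⠀⠀⠿⠿⠂⠂⠂⠂⠂
⠀⠀⠀⠿⠿⣾⠂⠂⠂⠂
⠀⠀⠀⠿⠿⠂⠂⠂⠂⠂
⠀⠀⠀⠿⠿⠿⠿⠿⠿⠿
⠿⠿⠿⠿⠿⠿⠿⠿⠿⠿
⠿⠿⠿⠿⠿⠿⠿⠿⠿⠿

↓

⠀⠀⠀⠀⠀⠀⠀⠀⠀⠀
⠀⠀⠀⠿⠿⠿⠿⠿⠿⠿
⠀⠀⠀⠿⠿⠿⠿⠿⠿⠿
⠀⠀⠀⠿⠿⠂⠂⠂⠂⠂
⠀⠀⠀⠿⠿⠂⠂⠂⠂⠂
⠀⠀⠀⠿⠿⣾⠂⠂⠂⠂
⠀⠀⠀⠿⠿⠿⠿⠿⠿⠿
⠿⠿⠿⠿⠿⠿⠿⠿⠿⠿
⠿⠿⠿⠿⠿⠿⠿⠿⠿⠿
⠿⠿⠿⠿⠿⠿⠿⠿⠿⠿

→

⠀⠀⠀⠀⠀⠀⠀⠀⠀⠀
⠀⠀⠿⠿⠿⠿⠿⠿⠿⠿
⠀⠀⠿⠿⠿⠿⠿⠿⠿⠿
⠀⠀⠿⠿⠂⠂⠂⠂⠂⠂
⠀⠀⠿⠿⠂⠂⠂⠂⠂⠂
⠀⠀⠿⠿⠂⣾⠂⠂⠂⠂
⠀⠀⠿⠿⠿⠿⠿⠿⠿⠿
⠿⠿⠿⠿⠿⠿⠿⠿⠿⠿
⠿⠿⠿⠿⠿⠿⠿⠿⠿⠿
⠿⠿⠿⠿⠿⠿⠿⠿⠿⠿

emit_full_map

⠿⠿⠿⠿⠿⠿⠿⠿⠿⠿
⠿⠿⠿⠿⠿⠿⠿⠿⠿⠿
⠿⠿⠂⠂⠂⠂⠂⠂⠿⠿
⠿⠿⠂⠂⠂⠂⠂⠂⠂⠂
⠿⠿⠂⣾⠂⠂⠂⠂⠿⠿
⠿⠿⠿⠿⠿⠿⠿⠿⠿⠿


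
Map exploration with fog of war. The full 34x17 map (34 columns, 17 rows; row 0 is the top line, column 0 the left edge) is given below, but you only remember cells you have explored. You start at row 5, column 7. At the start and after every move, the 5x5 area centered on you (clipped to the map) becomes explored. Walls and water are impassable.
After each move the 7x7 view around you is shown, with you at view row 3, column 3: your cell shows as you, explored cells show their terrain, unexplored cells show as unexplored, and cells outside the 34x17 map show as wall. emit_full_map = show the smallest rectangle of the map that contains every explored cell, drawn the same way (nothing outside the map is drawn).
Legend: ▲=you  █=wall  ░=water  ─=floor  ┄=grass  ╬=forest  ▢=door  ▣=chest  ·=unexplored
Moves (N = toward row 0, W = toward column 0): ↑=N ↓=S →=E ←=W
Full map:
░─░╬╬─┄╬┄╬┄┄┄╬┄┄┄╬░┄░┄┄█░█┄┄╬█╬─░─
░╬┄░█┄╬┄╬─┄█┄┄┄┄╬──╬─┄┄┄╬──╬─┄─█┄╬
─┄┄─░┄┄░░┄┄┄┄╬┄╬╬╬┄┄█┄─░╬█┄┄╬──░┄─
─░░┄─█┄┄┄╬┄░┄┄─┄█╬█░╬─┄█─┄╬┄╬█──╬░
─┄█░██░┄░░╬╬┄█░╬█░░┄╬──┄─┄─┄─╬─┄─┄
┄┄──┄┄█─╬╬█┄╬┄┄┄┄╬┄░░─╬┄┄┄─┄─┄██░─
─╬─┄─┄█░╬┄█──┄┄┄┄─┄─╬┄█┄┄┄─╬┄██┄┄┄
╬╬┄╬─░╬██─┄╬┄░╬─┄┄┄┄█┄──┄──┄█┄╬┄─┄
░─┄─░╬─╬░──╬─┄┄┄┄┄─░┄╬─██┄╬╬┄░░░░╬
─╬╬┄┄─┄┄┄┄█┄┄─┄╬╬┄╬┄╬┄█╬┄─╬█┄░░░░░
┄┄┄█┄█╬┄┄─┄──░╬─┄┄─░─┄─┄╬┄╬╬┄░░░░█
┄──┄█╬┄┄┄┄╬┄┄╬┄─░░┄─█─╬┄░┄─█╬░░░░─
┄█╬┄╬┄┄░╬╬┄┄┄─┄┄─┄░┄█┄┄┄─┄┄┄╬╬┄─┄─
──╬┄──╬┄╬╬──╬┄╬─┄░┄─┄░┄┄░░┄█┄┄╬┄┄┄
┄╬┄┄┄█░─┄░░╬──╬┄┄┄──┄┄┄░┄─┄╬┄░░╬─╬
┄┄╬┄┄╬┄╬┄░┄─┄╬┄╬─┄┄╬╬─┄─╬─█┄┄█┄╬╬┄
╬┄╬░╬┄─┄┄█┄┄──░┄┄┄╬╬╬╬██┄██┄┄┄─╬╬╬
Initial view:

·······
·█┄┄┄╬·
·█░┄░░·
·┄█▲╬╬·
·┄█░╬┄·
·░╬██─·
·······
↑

·······
·┄┄░░┄·
·█┄┄┄╬·
·█░▲░░·
·┄█─╬╬·
·┄█░╬┄·
·░╬██─·

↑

·······
·┄╬┄╬─·
·┄┄░░┄·
·█┄▲┄╬·
·█░┄░░·
·┄█─╬╬·
·┄█░╬┄·

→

·······
┄╬┄╬─┄·
┄┄░░┄┄·
█┄┄▲╬┄·
█░┄░░╬·
┄█─╬╬█·
┄█░╬┄··

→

·······
╬┄╬─┄█·
┄░░┄┄┄·
┄┄┄▲┄░·
░┄░░╬╬·
█─╬╬█┄·
█░╬┄···

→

·······
┄╬─┄█┄·
░░┄┄┄┄·
┄┄╬▲░┄·
┄░░╬╬┄·
─╬╬█┄╬·
░╬┄····

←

·······
╬┄╬─┄█┄
┄░░┄┄┄┄
┄┄┄▲┄░┄
░┄░░╬╬┄
█─╬╬█┄╬
█░╬┄···

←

·······
┄╬┄╬─┄█
┄┄░░┄┄┄
█┄┄▲╬┄░
█░┄░░╬╬
┄█─╬╬█┄
┄█░╬┄··

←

·······
·┄╬┄╬─┄
·┄┄░░┄┄
·█┄▲┄╬┄
·█░┄░░╬
·┄█─╬╬█
·┄█░╬┄·

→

·······
┄╬┄╬─┄█
┄┄░░┄┄┄
█┄┄▲╬┄░
█░┄░░╬╬
┄█─╬╬█┄
┄█░╬┄··

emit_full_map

┄╬┄╬─┄█┄
┄┄░░┄┄┄┄
█┄┄▲╬┄░┄
█░┄░░╬╬┄
┄█─╬╬█┄╬
┄█░╬┄···
░╬██─···

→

·······
╬┄╬─┄█┄
┄░░┄┄┄┄
┄┄┄▲┄░┄
░┄░░╬╬┄
█─╬╬█┄╬
█░╬┄···

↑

███████
·╬┄╬┄┄·
╬┄╬─┄█┄
┄░░▲┄┄┄
┄┄┄╬┄░┄
░┄░░╬╬┄
█─╬╬█┄╬

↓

·╬┄╬┄┄·
╬┄╬─┄█┄
┄░░┄┄┄┄
┄┄┄▲┄░┄
░┄░░╬╬┄
█─╬╬█┄╬
█░╬┄···

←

··╬┄╬┄┄
┄╬┄╬─┄█
┄┄░░┄┄┄
█┄┄▲╬┄░
█░┄░░╬╬
┄█─╬╬█┄
┄█░╬┄··

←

···╬┄╬┄
·┄╬┄╬─┄
·┄┄░░┄┄
·█┄▲┄╬┄
·█░┄░░╬
·┄█─╬╬█
·┄█░╬┄·

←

····╬┄╬
·█┄╬┄╬─
·░┄┄░░┄
·─█▲┄┄╬
·██░┄░░
·┄┄█─╬╬
··┄█░╬┄

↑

███████
·╬─┄╬┄╬
·█┄╬┄╬─
·░┄▲░░┄
·─█┄┄┄╬
·██░┄░░
·┄┄█─╬╬

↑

███████
███████
·╬─┄╬┄╬
·█┄▲┄╬─
·░┄┄░░┄
·─█┄┄┄╬
·██░┄░░

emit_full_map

╬─┄╬┄╬┄┄·
█┄▲┄╬─┄█┄
░┄┄░░┄┄┄┄
─█┄┄┄╬┄░┄
██░┄░░╬╬┄
┄┄█─╬╬█┄╬
·┄█░╬┄···
·░╬██─···

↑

███████
███████
███████
·╬─▲╬┄╬
·█┄╬┄╬─
·░┄┄░░┄
·─█┄┄┄╬

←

███████
███████
███████
·╬╬▲┄╬┄
·░█┄╬┄╬
·─░┄┄░░
··─█┄┄┄

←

███████
███████
███████
·░╬▲─┄╬
·┄░█┄╬┄
·┄─░┄┄░
···─█┄┄

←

███████
███████
███████
·─░▲╬─┄
·╬┄░█┄╬
·┄┄─░┄┄
····─█┄

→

███████
███████
███████
─░╬▲─┄╬
╬┄░█┄╬┄
┄┄─░┄┄░
···─█┄┄

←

███████
███████
███████
·─░▲╬─┄
·╬┄░█┄╬
·┄┄─░┄┄
····─█┄

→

███████
███████
███████
─░╬▲─┄╬
╬┄░█┄╬┄
┄┄─░┄┄░
···─█┄┄


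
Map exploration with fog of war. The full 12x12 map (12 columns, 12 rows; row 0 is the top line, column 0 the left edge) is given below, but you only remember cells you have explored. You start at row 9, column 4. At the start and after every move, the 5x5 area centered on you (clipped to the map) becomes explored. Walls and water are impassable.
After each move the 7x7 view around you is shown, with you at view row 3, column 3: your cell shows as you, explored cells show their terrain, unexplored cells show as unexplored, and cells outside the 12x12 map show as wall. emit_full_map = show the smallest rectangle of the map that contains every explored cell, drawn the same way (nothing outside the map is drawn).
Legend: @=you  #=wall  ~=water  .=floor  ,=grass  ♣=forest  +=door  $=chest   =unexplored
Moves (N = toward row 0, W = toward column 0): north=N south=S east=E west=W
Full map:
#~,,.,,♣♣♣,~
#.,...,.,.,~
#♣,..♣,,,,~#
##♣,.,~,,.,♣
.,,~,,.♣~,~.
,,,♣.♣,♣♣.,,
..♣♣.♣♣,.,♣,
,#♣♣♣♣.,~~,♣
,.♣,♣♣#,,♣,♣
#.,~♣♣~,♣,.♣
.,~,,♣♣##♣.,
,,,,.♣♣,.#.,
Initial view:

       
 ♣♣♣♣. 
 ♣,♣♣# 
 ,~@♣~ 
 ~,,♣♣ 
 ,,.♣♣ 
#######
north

       
 ♣♣.♣♣ 
 ♣♣♣♣. 
 ♣,@♣# 
 ,~♣♣~ 
 ~,,♣♣ 
 ,,.♣♣ 

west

       
 .♣♣.♣♣
 #♣♣♣♣.
 .♣@♣♣#
 .,~♣♣~
 ,~,,♣♣
  ,,.♣♣

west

#      
#..♣♣.♣
#,#♣♣♣♣
#,.@,♣♣
##.,~♣♣
#.,~,,♣
#  ,,.♣

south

#..♣♣.♣
#,#♣♣♣♣
#,.♣,♣♣
##.@~♣♣
#.,~,,♣
#,,,,.♣
#######

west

##..♣♣.
##,#♣♣♣
##,.♣,♣
###@,~♣
##.,~,,
##,,,,.
#######

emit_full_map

..♣♣.♣♣
,#♣♣♣♣.
,.♣,♣♣#
#@,~♣♣~
.,~,,♣♣
,,,,.♣♣

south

##,#♣♣♣
##,.♣,♣
###.,~♣
##.@~,,
##,,,,.
#######
#######

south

##,.♣,♣
###.,~♣
##.,~,,
##,@,,.
#######
#######
#######

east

#,.♣,♣♣
##.,~♣♣
#.,~,,♣
#,,@,.♣
#######
#######
#######

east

,.♣,♣♣#
#.,~♣♣~
.,~,,♣♣
,,,@.♣♣
#######
#######
#######

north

,#♣♣♣♣.
,.♣,♣♣#
#.,~♣♣~
.,~@,♣♣
,,,,.♣♣
#######
#######

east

#♣♣♣♣. 
.♣,♣♣# 
.,~♣♣~ 
,~,@♣♣ 
,,,.♣♣ 
#######
#######

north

.♣♣.♣♣ 
#♣♣♣♣. 
.♣,♣♣# 
.,~@♣~ 
,~,,♣♣ 
,,,.♣♣ 
#######

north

       
.♣♣.♣♣ 
#♣♣♣♣. 
.♣,@♣# 
.,~♣♣~ 
,~,,♣♣ 
,,,.♣♣ 

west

       
..♣♣.♣♣
,#♣♣♣♣.
,.♣@♣♣#
#.,~♣♣~
.,~,,♣♣
,,,,.♣♣

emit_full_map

..♣♣.♣♣
,#♣♣♣♣.
,.♣@♣♣#
#.,~♣♣~
.,~,,♣♣
,,,,.♣♣
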